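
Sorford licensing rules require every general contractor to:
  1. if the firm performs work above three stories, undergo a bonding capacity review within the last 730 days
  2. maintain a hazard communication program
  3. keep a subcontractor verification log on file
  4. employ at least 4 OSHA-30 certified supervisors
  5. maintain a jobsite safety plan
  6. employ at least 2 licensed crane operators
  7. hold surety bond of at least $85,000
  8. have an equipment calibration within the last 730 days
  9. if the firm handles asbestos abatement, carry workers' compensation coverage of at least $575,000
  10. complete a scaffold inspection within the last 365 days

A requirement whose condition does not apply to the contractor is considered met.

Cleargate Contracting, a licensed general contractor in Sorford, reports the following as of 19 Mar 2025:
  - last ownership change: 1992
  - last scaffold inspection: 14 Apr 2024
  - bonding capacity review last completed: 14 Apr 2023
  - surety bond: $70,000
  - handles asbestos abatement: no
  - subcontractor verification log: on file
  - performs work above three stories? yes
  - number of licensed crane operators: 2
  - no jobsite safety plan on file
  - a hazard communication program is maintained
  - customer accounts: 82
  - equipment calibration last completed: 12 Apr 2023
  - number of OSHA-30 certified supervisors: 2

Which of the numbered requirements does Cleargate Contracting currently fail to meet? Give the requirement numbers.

4, 5, 7

1. condition 'performs work above three stories' holds; bonding capacity review 705 days ago vs limit 730 → met
2. hazard communication program present → met
3. subcontractor verification log present → met
4. OSHA-30 certified supervisors 2 < 4 → not met
5. jobsite safety plan absent → not met
6. licensed crane operators 2 ≥ 2 → met
7. surety bond $70,000 < $85,000 → not met
8. equipment calibration 707 days ago vs limit 730 → met
9. condition 'handles asbestos abatement' does not hold → requirement n/a → met
10. scaffold inspection 339 days ago vs limit 365 → met
Not met: 4, 5, 7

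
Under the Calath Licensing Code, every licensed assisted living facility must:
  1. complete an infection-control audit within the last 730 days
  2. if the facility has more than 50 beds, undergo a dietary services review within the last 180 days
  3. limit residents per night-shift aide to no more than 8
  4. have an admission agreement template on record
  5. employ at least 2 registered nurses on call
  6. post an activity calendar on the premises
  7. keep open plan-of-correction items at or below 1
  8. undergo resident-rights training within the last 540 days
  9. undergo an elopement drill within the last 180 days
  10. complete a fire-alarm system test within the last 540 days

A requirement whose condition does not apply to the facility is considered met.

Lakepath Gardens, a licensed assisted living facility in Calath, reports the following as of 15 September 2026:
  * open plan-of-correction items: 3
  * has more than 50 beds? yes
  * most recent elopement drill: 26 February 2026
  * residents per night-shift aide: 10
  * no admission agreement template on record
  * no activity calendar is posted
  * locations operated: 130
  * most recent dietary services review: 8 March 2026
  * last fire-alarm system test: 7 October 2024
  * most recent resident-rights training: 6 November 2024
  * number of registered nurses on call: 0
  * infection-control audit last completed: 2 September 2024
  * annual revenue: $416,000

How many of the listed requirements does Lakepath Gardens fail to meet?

10

1. infection-control audit 743 days ago vs limit 730 → not met
2. condition 'has more than 50 beds' holds; dietary services review 191 days ago vs limit 180 → not met
3. residents per night-shift aide 10 > 8 → not met
4. admission agreement template absent → not met
5. registered nurses on call 0 < 2 → not met
6. activity calendar absent → not met
7. open plan-of-correction items 3 > 1 → not met
8. resident-rights training 678 days ago vs limit 540 → not met
9. elopement drill 201 days ago vs limit 180 → not met
10. fire-alarm system test 708 days ago vs limit 540 → not met
Not met: 10 of 10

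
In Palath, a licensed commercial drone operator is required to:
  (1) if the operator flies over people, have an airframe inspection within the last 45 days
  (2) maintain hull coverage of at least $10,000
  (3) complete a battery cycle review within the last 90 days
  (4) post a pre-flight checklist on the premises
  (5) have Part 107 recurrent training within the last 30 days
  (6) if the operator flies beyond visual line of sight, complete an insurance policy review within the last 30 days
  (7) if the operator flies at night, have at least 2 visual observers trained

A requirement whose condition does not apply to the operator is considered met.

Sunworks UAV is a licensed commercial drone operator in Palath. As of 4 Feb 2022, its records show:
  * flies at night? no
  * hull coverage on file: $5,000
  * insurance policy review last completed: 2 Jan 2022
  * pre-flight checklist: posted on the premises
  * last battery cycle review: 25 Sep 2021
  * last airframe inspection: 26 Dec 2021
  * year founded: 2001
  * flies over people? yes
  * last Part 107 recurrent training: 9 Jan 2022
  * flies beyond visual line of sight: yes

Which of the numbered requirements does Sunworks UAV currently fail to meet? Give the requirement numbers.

1. condition 'flies over people' holds; airframe inspection 40 days ago vs limit 45 → met
2. hull coverage $5,000 < $10,000 → not met
3. battery cycle review 132 days ago vs limit 90 → not met
4. pre-flight checklist present → met
5. Part 107 recurrent training 26 days ago vs limit 30 → met
6. condition 'flies beyond visual line of sight' holds; insurance policy review 33 days ago vs limit 30 → not met
7. condition 'flies at night' does not hold → requirement n/a → met
Not met: 2, 3, 6

2, 3, 6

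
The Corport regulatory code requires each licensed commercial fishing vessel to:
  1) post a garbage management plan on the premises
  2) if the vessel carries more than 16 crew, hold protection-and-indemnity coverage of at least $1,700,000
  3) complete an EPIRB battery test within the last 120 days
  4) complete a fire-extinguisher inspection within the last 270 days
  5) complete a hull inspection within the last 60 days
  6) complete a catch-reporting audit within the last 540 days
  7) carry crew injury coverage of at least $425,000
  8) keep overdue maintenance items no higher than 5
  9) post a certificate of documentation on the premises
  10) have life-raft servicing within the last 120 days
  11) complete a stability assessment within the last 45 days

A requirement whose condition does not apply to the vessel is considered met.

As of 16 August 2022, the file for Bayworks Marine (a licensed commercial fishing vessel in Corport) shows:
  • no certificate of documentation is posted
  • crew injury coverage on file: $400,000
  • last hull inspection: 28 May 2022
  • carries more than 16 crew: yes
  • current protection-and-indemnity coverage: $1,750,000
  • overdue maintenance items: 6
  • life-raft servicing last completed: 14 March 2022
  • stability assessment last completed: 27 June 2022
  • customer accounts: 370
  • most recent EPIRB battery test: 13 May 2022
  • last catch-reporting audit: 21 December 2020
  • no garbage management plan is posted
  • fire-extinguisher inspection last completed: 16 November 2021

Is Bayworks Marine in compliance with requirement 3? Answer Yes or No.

3. EPIRB battery test 95 days ago vs limit 120 → met

Yes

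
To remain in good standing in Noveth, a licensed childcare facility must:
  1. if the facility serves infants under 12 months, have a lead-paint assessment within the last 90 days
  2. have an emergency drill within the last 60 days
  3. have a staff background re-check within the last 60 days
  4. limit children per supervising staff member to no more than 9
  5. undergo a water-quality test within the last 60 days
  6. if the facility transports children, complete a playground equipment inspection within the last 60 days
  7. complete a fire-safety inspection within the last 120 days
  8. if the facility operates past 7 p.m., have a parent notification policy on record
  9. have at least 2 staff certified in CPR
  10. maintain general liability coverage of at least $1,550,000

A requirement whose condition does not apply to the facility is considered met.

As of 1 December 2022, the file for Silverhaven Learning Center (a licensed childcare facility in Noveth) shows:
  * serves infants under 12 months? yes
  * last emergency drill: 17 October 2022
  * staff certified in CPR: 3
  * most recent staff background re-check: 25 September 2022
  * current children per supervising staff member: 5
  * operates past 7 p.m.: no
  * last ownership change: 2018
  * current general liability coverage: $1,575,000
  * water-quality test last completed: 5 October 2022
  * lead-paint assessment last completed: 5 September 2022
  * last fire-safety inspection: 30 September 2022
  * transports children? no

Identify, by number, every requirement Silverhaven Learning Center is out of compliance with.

3

1. condition 'serves infants under 12 months' holds; lead-paint assessment 87 days ago vs limit 90 → met
2. emergency drill 45 days ago vs limit 60 → met
3. staff background re-check 67 days ago vs limit 60 → not met
4. children per supervising staff member 5 ≤ 9 → met
5. water-quality test 57 days ago vs limit 60 → met
6. condition 'transports children' does not hold → requirement n/a → met
7. fire-safety inspection 62 days ago vs limit 120 → met
8. condition 'operates past 7 p.m.' does not hold → requirement n/a → met
9. staff certified in CPR 3 ≥ 2 → met
10. general liability coverage $1,575,000 ≥ $1,550,000 → met
Not met: 3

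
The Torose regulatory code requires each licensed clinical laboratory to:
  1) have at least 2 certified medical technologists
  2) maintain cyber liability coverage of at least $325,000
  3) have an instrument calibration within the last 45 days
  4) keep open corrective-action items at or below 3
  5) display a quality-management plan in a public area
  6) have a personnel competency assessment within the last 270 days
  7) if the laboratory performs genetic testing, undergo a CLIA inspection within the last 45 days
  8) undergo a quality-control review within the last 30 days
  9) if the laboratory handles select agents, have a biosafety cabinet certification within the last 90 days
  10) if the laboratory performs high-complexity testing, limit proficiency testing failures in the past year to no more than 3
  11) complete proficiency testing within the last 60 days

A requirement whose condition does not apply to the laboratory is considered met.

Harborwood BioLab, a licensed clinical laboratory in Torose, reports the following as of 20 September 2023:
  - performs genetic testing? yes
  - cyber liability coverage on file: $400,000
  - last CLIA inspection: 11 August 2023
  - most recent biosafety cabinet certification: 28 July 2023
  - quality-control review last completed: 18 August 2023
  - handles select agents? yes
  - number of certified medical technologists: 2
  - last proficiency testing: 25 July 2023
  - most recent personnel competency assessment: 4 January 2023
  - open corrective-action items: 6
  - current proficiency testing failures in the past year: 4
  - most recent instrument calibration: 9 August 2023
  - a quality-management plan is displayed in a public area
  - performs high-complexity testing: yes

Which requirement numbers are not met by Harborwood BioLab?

1. certified medical technologists 2 ≥ 2 → met
2. cyber liability coverage $400,000 ≥ $325,000 → met
3. instrument calibration 42 days ago vs limit 45 → met
4. open corrective-action items 6 > 3 → not met
5. quality-management plan present → met
6. personnel competency assessment 259 days ago vs limit 270 → met
7. condition 'performs genetic testing' holds; CLIA inspection 40 days ago vs limit 45 → met
8. quality-control review 33 days ago vs limit 30 → not met
9. condition 'handles select agents' holds; biosafety cabinet certification 54 days ago vs limit 90 → met
10. condition 'performs high-complexity testing' holds; proficiency testing failures in the past year 4 > 3 → not met
11. proficiency testing 57 days ago vs limit 60 → met
Not met: 4, 8, 10

4, 8, 10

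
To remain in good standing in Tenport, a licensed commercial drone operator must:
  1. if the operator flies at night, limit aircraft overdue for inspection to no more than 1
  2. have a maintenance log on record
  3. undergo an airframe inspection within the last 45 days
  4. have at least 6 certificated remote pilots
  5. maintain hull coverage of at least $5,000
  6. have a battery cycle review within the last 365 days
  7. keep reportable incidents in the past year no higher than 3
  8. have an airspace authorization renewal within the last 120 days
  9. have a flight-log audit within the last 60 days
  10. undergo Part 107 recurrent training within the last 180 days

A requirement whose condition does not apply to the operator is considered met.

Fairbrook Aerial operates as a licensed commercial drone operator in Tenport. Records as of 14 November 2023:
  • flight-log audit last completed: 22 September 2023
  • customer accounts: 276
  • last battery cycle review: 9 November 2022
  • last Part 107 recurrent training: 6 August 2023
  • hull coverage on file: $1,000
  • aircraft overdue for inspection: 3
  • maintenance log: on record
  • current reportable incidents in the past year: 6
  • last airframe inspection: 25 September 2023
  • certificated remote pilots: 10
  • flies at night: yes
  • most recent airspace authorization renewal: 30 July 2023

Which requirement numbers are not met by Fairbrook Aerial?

1, 3, 5, 6, 7

1. condition 'flies at night' holds; aircraft overdue for inspection 3 > 1 → not met
2. maintenance log present → met
3. airframe inspection 50 days ago vs limit 45 → not met
4. certificated remote pilots 10 ≥ 6 → met
5. hull coverage $1,000 < $5,000 → not met
6. battery cycle review 370 days ago vs limit 365 → not met
7. reportable incidents in the past year 6 > 3 → not met
8. airspace authorization renewal 107 days ago vs limit 120 → met
9. flight-log audit 53 days ago vs limit 60 → met
10. Part 107 recurrent training 100 days ago vs limit 180 → met
Not met: 1, 3, 5, 6, 7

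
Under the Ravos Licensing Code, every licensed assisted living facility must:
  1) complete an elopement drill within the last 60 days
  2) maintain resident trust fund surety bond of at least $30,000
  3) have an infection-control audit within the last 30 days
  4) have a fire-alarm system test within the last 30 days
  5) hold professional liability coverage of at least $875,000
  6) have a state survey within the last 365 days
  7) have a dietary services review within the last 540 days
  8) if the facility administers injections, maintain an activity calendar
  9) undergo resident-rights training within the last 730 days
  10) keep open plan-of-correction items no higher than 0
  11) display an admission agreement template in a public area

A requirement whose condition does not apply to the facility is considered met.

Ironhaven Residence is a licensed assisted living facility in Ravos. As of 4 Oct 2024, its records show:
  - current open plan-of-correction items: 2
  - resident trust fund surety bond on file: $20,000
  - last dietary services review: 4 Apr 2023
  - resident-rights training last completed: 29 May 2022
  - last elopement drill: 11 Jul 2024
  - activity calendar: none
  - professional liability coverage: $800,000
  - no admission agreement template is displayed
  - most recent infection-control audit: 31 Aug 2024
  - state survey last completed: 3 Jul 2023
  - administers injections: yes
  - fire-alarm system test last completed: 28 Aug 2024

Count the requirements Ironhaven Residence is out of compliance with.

1. elopement drill 85 days ago vs limit 60 → not met
2. resident trust fund surety bond $20,000 < $30,000 → not met
3. infection-control audit 34 days ago vs limit 30 → not met
4. fire-alarm system test 37 days ago vs limit 30 → not met
5. professional liability coverage $800,000 < $875,000 → not met
6. state survey 459 days ago vs limit 365 → not met
7. dietary services review 549 days ago vs limit 540 → not met
8. condition 'administers injections' holds; activity calendar absent → not met
9. resident-rights training 859 days ago vs limit 730 → not met
10. open plan-of-correction items 2 > 0 → not met
11. admission agreement template absent → not met
Not met: 11 of 11

11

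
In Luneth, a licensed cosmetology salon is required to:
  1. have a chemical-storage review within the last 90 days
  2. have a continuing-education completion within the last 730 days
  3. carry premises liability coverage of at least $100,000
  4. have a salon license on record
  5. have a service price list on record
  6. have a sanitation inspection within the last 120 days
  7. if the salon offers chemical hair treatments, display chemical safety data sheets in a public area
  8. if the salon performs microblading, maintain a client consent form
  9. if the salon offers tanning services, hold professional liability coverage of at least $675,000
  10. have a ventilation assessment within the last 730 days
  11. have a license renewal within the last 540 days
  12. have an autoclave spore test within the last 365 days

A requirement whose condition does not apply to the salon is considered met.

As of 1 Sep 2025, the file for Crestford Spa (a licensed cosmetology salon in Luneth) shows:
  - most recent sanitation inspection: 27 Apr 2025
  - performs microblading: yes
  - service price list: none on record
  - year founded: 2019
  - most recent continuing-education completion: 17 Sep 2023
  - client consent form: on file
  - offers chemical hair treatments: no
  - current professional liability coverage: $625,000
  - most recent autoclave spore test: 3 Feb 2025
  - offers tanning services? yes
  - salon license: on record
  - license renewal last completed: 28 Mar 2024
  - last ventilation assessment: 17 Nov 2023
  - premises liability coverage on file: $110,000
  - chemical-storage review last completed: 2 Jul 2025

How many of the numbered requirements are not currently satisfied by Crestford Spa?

3

1. chemical-storage review 61 days ago vs limit 90 → met
2. continuing-education completion 715 days ago vs limit 730 → met
3. premises liability coverage $110,000 ≥ $100,000 → met
4. salon license present → met
5. service price list absent → not met
6. sanitation inspection 127 days ago vs limit 120 → not met
7. condition 'offers chemical hair treatments' does not hold → requirement n/a → met
8. condition 'performs microblading' holds; client consent form present → met
9. condition 'offers tanning services' holds; professional liability coverage $625,000 < $675,000 → not met
10. ventilation assessment 654 days ago vs limit 730 → met
11. license renewal 522 days ago vs limit 540 → met
12. autoclave spore test 210 days ago vs limit 365 → met
Not met: 3 of 12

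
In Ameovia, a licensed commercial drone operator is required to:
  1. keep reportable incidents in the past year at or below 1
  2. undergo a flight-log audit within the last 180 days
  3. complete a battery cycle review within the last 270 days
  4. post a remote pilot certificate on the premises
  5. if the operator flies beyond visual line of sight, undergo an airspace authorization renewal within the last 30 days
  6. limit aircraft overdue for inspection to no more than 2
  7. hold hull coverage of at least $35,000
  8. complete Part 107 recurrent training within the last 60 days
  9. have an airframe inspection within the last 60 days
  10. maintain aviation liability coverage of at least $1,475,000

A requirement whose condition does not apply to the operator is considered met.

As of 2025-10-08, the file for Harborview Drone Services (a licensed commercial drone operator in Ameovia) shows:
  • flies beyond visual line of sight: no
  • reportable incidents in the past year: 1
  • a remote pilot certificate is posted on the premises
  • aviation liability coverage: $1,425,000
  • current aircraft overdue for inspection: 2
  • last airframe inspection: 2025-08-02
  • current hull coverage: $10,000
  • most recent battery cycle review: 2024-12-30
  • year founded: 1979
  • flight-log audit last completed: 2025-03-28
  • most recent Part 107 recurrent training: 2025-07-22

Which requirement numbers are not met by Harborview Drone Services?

1. reportable incidents in the past year 1 ≤ 1 → met
2. flight-log audit 194 days ago vs limit 180 → not met
3. battery cycle review 282 days ago vs limit 270 → not met
4. remote pilot certificate present → met
5. condition 'flies beyond visual line of sight' does not hold → requirement n/a → met
6. aircraft overdue for inspection 2 ≤ 2 → met
7. hull coverage $10,000 < $35,000 → not met
8. Part 107 recurrent training 78 days ago vs limit 60 → not met
9. airframe inspection 67 days ago vs limit 60 → not met
10. aviation liability coverage $1,425,000 < $1,475,000 → not met
Not met: 2, 3, 7, 8, 9, 10

2, 3, 7, 8, 9, 10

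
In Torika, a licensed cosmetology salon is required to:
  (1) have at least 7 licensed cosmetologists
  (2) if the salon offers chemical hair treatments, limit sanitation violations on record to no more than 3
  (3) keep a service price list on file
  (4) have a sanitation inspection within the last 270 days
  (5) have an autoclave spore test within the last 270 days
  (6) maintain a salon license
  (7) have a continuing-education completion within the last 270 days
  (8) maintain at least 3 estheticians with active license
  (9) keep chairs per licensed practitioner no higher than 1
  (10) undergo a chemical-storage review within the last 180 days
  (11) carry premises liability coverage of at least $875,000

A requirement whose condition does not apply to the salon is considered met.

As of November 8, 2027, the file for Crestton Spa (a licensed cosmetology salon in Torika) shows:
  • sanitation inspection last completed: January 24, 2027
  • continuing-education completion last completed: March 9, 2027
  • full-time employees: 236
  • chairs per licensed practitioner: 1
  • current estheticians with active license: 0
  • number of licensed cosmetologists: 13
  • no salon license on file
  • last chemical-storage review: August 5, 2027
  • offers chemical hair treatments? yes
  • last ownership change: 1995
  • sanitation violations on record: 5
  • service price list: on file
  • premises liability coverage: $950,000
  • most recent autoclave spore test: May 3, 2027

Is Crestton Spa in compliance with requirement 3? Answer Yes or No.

3. service price list present → met

Yes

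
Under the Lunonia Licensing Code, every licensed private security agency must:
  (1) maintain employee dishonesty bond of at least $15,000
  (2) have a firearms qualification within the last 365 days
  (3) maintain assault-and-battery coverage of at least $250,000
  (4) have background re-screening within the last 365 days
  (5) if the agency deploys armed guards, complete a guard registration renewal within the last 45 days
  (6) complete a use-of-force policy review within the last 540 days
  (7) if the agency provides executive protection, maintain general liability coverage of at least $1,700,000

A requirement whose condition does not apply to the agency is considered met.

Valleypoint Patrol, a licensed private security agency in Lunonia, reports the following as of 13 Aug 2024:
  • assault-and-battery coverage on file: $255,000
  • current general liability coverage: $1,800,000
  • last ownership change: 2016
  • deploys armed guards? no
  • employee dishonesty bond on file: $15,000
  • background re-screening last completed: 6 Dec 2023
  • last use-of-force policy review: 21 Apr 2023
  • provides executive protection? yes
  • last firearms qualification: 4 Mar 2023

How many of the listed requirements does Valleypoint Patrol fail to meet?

1

1. employee dishonesty bond $15,000 ≥ $15,000 → met
2. firearms qualification 528 days ago vs limit 365 → not met
3. assault-and-battery coverage $255,000 ≥ $250,000 → met
4. background re-screening 251 days ago vs limit 365 → met
5. condition 'deploys armed guards' does not hold → requirement n/a → met
6. use-of-force policy review 480 days ago vs limit 540 → met
7. condition 'provides executive protection' holds; general liability coverage $1,800,000 ≥ $1,700,000 → met
Not met: 1 of 7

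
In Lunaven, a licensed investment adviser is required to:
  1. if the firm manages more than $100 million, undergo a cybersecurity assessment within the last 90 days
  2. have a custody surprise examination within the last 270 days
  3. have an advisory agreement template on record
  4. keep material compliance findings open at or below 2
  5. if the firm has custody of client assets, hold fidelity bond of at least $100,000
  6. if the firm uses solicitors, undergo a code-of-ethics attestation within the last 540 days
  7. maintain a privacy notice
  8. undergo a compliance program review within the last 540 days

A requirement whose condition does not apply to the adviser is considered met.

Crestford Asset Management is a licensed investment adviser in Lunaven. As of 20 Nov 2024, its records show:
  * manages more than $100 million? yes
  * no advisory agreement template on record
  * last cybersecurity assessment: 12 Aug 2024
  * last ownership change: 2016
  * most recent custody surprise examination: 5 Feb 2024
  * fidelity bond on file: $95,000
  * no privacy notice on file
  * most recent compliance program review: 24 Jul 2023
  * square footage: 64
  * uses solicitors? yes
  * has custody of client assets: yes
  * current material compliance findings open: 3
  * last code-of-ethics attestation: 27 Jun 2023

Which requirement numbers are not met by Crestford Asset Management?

1, 2, 3, 4, 5, 7

1. condition 'manages more than $100 million' holds; cybersecurity assessment 100 days ago vs limit 90 → not met
2. custody surprise examination 289 days ago vs limit 270 → not met
3. advisory agreement template absent → not met
4. material compliance findings open 3 > 2 → not met
5. condition 'has custody of client assets' holds; fidelity bond $95,000 < $100,000 → not met
6. condition 'uses solicitors' holds; code-of-ethics attestation 512 days ago vs limit 540 → met
7. privacy notice absent → not met
8. compliance program review 485 days ago vs limit 540 → met
Not met: 1, 2, 3, 4, 5, 7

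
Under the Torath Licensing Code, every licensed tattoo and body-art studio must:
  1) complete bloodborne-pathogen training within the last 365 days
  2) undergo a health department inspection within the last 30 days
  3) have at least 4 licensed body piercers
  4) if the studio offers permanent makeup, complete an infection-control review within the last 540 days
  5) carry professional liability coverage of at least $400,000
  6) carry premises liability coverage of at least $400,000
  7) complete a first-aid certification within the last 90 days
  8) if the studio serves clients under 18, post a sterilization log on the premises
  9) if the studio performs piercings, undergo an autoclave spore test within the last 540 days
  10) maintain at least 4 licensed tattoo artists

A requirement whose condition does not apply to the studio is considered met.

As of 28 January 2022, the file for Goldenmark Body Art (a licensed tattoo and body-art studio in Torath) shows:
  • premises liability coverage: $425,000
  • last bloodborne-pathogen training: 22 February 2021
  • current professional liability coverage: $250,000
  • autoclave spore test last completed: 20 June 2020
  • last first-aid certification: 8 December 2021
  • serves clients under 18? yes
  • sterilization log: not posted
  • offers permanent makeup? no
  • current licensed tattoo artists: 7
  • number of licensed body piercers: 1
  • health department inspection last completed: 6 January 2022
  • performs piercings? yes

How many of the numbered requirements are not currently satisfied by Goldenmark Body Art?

4

1. bloodborne-pathogen training 340 days ago vs limit 365 → met
2. health department inspection 22 days ago vs limit 30 → met
3. licensed body piercers 1 < 4 → not met
4. condition 'offers permanent makeup' does not hold → requirement n/a → met
5. professional liability coverage $250,000 < $400,000 → not met
6. premises liability coverage $425,000 ≥ $400,000 → met
7. first-aid certification 51 days ago vs limit 90 → met
8. condition 'serves clients under 18' holds; sterilization log absent → not met
9. condition 'performs piercings' holds; autoclave spore test 587 days ago vs limit 540 → not met
10. licensed tattoo artists 7 ≥ 4 → met
Not met: 4 of 10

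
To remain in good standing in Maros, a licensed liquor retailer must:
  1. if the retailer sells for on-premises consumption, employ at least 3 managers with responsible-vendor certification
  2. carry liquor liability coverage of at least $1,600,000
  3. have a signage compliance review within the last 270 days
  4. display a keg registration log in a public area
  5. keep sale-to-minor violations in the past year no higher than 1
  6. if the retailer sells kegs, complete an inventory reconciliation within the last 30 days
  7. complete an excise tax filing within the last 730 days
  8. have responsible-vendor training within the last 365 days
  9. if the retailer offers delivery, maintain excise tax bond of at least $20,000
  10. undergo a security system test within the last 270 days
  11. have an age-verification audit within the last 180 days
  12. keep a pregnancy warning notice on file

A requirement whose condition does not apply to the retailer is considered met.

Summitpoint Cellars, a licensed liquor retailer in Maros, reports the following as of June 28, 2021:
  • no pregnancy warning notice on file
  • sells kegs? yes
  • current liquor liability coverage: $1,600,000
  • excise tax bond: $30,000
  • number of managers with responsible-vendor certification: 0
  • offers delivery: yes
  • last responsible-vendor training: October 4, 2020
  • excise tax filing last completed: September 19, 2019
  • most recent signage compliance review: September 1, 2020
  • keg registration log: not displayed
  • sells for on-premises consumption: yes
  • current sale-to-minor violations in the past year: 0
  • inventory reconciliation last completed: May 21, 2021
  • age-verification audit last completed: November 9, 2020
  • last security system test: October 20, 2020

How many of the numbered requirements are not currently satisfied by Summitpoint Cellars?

6

1. condition 'sells for on-premises consumption' holds; managers with responsible-vendor certification 0 < 3 → not met
2. liquor liability coverage $1,600,000 ≥ $1,600,000 → met
3. signage compliance review 300 days ago vs limit 270 → not met
4. keg registration log absent → not met
5. sale-to-minor violations in the past year 0 ≤ 1 → met
6. condition 'sells kegs' holds; inventory reconciliation 38 days ago vs limit 30 → not met
7. excise tax filing 648 days ago vs limit 730 → met
8. responsible-vendor training 267 days ago vs limit 365 → met
9. condition 'offers delivery' holds; excise tax bond $30,000 ≥ $20,000 → met
10. security system test 251 days ago vs limit 270 → met
11. age-verification audit 231 days ago vs limit 180 → not met
12. pregnancy warning notice absent → not met
Not met: 6 of 12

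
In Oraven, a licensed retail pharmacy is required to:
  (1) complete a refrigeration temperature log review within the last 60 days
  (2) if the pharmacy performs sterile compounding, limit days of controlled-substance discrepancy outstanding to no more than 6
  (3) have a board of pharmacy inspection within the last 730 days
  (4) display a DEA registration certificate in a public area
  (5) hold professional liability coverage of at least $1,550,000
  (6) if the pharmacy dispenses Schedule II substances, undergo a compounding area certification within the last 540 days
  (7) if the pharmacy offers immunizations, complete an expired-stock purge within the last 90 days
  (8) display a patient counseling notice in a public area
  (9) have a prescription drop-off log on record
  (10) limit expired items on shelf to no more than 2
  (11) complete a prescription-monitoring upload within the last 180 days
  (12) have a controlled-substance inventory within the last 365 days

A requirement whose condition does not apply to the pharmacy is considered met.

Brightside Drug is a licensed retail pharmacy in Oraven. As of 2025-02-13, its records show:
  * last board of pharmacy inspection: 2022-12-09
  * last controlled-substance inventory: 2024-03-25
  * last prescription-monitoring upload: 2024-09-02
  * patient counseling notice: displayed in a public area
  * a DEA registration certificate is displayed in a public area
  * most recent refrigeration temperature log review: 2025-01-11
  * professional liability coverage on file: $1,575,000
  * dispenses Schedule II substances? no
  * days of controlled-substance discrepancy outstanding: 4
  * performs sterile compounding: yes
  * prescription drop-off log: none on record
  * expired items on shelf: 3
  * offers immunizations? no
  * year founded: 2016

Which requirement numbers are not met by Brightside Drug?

3, 9, 10

1. refrigeration temperature log review 33 days ago vs limit 60 → met
2. condition 'performs sterile compounding' holds; days of controlled-substance discrepancy outstanding 4 ≤ 6 → met
3. board of pharmacy inspection 797 days ago vs limit 730 → not met
4. DEA registration certificate present → met
5. professional liability coverage $1,575,000 ≥ $1,550,000 → met
6. condition 'dispenses Schedule II substances' does not hold → requirement n/a → met
7. condition 'offers immunizations' does not hold → requirement n/a → met
8. patient counseling notice present → met
9. prescription drop-off log absent → not met
10. expired items on shelf 3 > 2 → not met
11. prescription-monitoring upload 164 days ago vs limit 180 → met
12. controlled-substance inventory 325 days ago vs limit 365 → met
Not met: 3, 9, 10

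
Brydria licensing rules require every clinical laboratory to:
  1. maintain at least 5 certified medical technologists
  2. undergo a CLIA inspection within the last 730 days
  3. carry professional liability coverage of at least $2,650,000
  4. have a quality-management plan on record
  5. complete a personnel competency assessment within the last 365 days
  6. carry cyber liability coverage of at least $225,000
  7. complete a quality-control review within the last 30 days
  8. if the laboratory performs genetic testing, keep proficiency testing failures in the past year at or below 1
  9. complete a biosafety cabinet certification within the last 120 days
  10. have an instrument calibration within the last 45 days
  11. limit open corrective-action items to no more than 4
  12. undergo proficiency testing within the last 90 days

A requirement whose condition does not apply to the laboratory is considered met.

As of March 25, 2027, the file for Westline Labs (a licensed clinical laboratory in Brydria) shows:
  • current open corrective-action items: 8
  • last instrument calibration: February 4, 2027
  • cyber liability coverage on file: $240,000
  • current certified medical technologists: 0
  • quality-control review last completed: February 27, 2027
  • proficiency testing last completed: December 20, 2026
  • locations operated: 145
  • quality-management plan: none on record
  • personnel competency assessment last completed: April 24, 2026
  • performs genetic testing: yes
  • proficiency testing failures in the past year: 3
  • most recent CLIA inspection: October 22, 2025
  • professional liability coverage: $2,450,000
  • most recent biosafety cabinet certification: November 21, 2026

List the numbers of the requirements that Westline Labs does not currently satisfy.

1, 3, 4, 8, 9, 10, 11, 12

1. certified medical technologists 0 < 5 → not met
2. CLIA inspection 519 days ago vs limit 730 → met
3. professional liability coverage $2,450,000 < $2,650,000 → not met
4. quality-management plan absent → not met
5. personnel competency assessment 335 days ago vs limit 365 → met
6. cyber liability coverage $240,000 ≥ $225,000 → met
7. quality-control review 26 days ago vs limit 30 → met
8. condition 'performs genetic testing' holds; proficiency testing failures in the past year 3 > 1 → not met
9. biosafety cabinet certification 124 days ago vs limit 120 → not met
10. instrument calibration 49 days ago vs limit 45 → not met
11. open corrective-action items 8 > 4 → not met
12. proficiency testing 95 days ago vs limit 90 → not met
Not met: 1, 3, 4, 8, 9, 10, 11, 12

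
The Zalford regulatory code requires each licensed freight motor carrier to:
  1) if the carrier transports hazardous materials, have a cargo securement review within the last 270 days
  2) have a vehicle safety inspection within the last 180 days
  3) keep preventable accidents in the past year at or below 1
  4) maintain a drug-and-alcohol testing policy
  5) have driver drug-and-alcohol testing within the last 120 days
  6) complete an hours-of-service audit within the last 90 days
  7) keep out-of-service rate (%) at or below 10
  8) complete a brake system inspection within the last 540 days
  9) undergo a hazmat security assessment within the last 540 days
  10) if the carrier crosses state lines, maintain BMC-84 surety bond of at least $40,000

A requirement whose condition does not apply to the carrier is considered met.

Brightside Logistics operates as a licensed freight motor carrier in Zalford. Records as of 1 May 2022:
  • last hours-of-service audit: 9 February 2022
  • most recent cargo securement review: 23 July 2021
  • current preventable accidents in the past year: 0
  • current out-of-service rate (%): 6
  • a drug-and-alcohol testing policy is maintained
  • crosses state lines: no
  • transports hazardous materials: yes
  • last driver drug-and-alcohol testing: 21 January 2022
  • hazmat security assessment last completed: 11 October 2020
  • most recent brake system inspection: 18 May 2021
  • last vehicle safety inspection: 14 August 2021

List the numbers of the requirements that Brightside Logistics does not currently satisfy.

1. condition 'transports hazardous materials' holds; cargo securement review 282 days ago vs limit 270 → not met
2. vehicle safety inspection 260 days ago vs limit 180 → not met
3. preventable accidents in the past year 0 ≤ 1 → met
4. drug-and-alcohol testing policy present → met
5. driver drug-and-alcohol testing 100 days ago vs limit 120 → met
6. hours-of-service audit 81 days ago vs limit 90 → met
7. out-of-service rate (%) 6 ≤ 10 → met
8. brake system inspection 348 days ago vs limit 540 → met
9. hazmat security assessment 567 days ago vs limit 540 → not met
10. condition 'crosses state lines' does not hold → requirement n/a → met
Not met: 1, 2, 9

1, 2, 9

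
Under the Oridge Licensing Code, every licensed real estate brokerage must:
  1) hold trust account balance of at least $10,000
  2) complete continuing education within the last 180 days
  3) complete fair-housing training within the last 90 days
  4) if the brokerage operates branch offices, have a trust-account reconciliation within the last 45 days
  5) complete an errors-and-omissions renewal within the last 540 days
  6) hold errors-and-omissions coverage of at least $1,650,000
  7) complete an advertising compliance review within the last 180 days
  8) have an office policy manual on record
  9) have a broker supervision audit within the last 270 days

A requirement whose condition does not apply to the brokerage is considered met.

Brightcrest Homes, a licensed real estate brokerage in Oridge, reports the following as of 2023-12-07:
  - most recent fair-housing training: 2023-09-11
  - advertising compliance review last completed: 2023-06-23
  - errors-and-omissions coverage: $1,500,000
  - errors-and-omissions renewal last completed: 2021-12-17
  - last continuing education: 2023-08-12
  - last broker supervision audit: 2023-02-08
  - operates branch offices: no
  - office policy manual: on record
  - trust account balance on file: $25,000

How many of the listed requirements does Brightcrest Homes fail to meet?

1. trust account balance $25,000 ≥ $10,000 → met
2. continuing education 117 days ago vs limit 180 → met
3. fair-housing training 87 days ago vs limit 90 → met
4. condition 'operates branch offices' does not hold → requirement n/a → met
5. errors-and-omissions renewal 720 days ago vs limit 540 → not met
6. errors-and-omissions coverage $1,500,000 < $1,650,000 → not met
7. advertising compliance review 167 days ago vs limit 180 → met
8. office policy manual present → met
9. broker supervision audit 302 days ago vs limit 270 → not met
Not met: 3 of 9

3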